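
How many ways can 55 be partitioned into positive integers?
451276

p(n) counts ways to write n as a sum of positive integers (order ignored).
Euler's pentagonal recurrence: p(k) = p(k-1) + p(k-2) - p(k-5) - p(k-7) + p(k-12) + p(k-15) - ... (offsets j(3j∓1)/2, signs ++--, p(0)=1, p(<0)=0).
DP table for k = 0..54: p(0)=1, p(1)=1, p(2)=2, p(3)=3, p(4)=5, p(5)=7, p(6)=11, p(7)=15, p(8)=22, p(9)=30, p(10)=42, p(11)=56, p(12)=77, p(13)=101, p(14)=135, p(15)=176, p(16)=231, p(17)=297, p(18)=385, p(19)=490, p(20)=627, p(21)=792, p(22)=1002, p(23)=1255, p(24)=1575, p(25)=1958, p(26)=2436, p(27)=3010, p(28)=3718, p(29)=4565, p(30)=5604, p(31)=6842, p(32)=8349, p(33)=10143, p(34)=12310, p(35)=14883, p(36)=17977, p(37)=21637, p(38)=26015, p(39)=31185, p(40)=37338, p(41)=44583, p(42)=53174, p(43)=63261, p(44)=75175, p(45)=89134, p(46)=105558, p(47)=124754, p(48)=147273, p(49)=173525, p(50)=204226, p(51)=239943, p(52)=281589, p(53)=329931, p(54)=386155.
Final step: p(55) = p(54) + p(53) - p(50) - p(48) + p(43) + p(40) - p(33) - p(29) + p(20) + p(15) - p(4)
= 386155 + 329931 - 204226 - 147273 + 63261 + 37338 - 10143 - 4565 + 627 + 176 - 5
= 451276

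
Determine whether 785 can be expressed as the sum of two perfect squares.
1² + 28² (a=1, b=28)

Factorization: 785 = 5 × 157
By Fermat: n is sum of two squares iff every prime p ≡ 3 (mod 4) appears to even power.
All primes ≡ 3 (mod 4) appear to even power.
Search a = 0, 1, 2, … for 785 - a² a perfect square: first hit at a = 1: 785 - 1 = 784 = 28².
785 = 1² + 28² = 1 + 784 ✓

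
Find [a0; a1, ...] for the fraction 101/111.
[0; 1, 10, 10]

Euclidean algorithm steps:
101 = 0 × 111 + 101
111 = 1 × 101 + 10
101 = 10 × 10 + 1
10 = 10 × 1 + 0
Continued fraction: [0; 1, 10, 10]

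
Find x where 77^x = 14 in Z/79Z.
63

Baby-step giant-step with step n = ⌈√79⌉ = 9.
Baby steps 77^j mod 79 (j:value) for j=0..8: 0:1, 1:77, 2:4, 3:71, 4:16, 5:47, 6:64, 7:30, 8:19.
Giant-step multiplier: 77^(-9) ≡ 77^(78-9) = 77^69 ≡ 27 (mod 79).
Giant steps γ_i = 14·27^i mod 79: γ_0=14, γ_1=62, γ_2=15, γ_3=10, γ_4=33, γ_5=22, γ_6=41, γ_7=1 (in table at j=0).
x = i·n + j = 7·9 + 0 = 63.
Check: 77^63 ≡ 14 (mod 79).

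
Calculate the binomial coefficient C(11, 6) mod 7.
0

Using Lucas' theorem:
Write n=11 and k=6 in base 7:
n in base 7: [1, 4]
k in base 7: [0, 6]
C(11,6) mod 7 = ∏ C(n_i, k_i) mod 7
Digit binomials (mod 7): C(1,0) = 1; C(4,6) = 0 (k_i > n_i)
Product: 1 × 0 = 0 ≡ 0 (mod 7)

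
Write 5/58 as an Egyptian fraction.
1/12 + 1/348

Greedy algorithm:
5/58: ceiling(58/5) = 12, use 1/12
1/348: ceiling(348/1) = 348, use 1/348
Result: 5/58 = 1/12 + 1/348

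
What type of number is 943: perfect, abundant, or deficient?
deficient

Proper divisors of 943: sum = 1 + 23 + 41 = 65
Since 65 < 943, 943 is deficient.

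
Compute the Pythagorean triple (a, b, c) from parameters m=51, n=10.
(2501, 1020, 2701)

Euclid's formula: a = m² - n², b = 2mn, c = m² + n²
m = 51, n = 10
a = 51² - 10² = 2601 - 100 = 2501
b = 2 × 51 × 10 = 1020
c = 51² + 10² = 2601 + 100 = 2701
Verification: 2501² + 1020² = 6255001 + 1040400 = 7295401 = 2701² ✓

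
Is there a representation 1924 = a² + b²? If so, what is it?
18² + 40² (a=18, b=40)

Factorization: 1924 = 2^2 × 13 × 37
By Fermat: n is sum of two squares iff every prime p ≡ 3 (mod 4) appears to even power.
All primes ≡ 3 (mod 4) appear to even power.
Search a = 0, 1, 2, … for 1924 - a² a perfect square: first hit at a = 18: 1924 - 324 = 1600 = 40².
1924 = 18² + 40² = 324 + 1600 ✓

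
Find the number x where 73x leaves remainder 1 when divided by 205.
132

gcd(73, 205) = 1, so the inverse exists.
Extended Euclidean algorithm on (205, 73):
205 = 2 × 73 + 59  ⟹  59 = (1)·205 + (-2)·73
73 = 1 × 59 + 14  ⟹  14 = (-1)·205 + (3)·73
59 = 4 × 14 + 3  ⟹  3 = (5)·205 + (-14)·73
14 = 4 × 3 + 2  ⟹  2 = (-21)·205 + (59)·73
3 = 1 × 2 + 1  ⟹  1 = (26)·205 + (-73)·73
So (-73)·73 ≡ 1 (mod 205), i.e. 73^(-1) ≡ -73 ≡ 132 (mod 205).
Check: 73 × 132 = 9636 ≡ 1 (mod 205)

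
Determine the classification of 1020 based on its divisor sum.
abundant

Proper divisors of 1020: sum = 1 + 2 + 3 + 4 + 5 + 6 + 10 + 12 + ... + 204 + 255 + 340 + 510 (23 divisors) = 2004
Since 2004 > 1020, 1020 is abundant.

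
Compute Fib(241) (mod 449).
199

Matrix identity: Q^n = [[F_(n+1), F_n], [F_n, F_(n-1)]] with Q = [[1,1],[1,0]].
n = 241 = 11110001₂. Square-and-multiply, entries mod 449:
Q^1 = [[1,1],[1,0]]
Q^3 = (Q^1)²·Q = [[3,2],[2,1]]
Q^7 = (Q^3)²·Q = [[21,13],[13,8]]
Q^15 = (Q^7)²·Q = [[89,161],[161,377]]
Q^30 = (Q^15)² = [[167,43],[43,124]]
Q^60 = (Q^30)² = [[104,390],[390,163]]
Q^120 = (Q^60)² = [[378,411],[411,416]]
Q^241 = (Q^120)²·Q = [[110,199],[199,360]]
F_241 mod 449 = Q^241[0][1] = 199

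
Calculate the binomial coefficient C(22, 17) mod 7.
0

Using Lucas' theorem:
Write n=22 and k=17 in base 7:
n in base 7: [3, 1]
k in base 7: [2, 3]
C(22,17) mod 7 = ∏ C(n_i, k_i) mod 7
Digit binomials (mod 7): C(3,2) = 3; C(1,3) = 0 (k_i > n_i)
Product: 3 × 0 = 0 ≡ 0 (mod 7)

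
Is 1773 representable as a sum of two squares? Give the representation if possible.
3² + 42² (a=3, b=42)

Factorization: 1773 = 3^2 × 197
By Fermat: n is sum of two squares iff every prime p ≡ 3 (mod 4) appears to even power.
All primes ≡ 3 (mod 4) appear to even power.
Search a = 0, 1, 2, … for 1773 - a² a perfect square: first hit at a = 3: 1773 - 9 = 1764 = 42².
1773 = 3² + 42² = 9 + 1764 ✓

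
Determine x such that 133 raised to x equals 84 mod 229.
27

Baby-step giant-step with step n = ⌈√229⌉ = 16.
Baby steps 133^j mod 229 (j:value) for j=0..15: 0:1, 1:133, 2:56, 3:120, 4:159, 5:79, 6:202, 7:73, 8:91, 9:195, 10:58, 11:157, 12:42, 13:90, 14:62, 15:2.
Giant-step multiplier: 133^(-16) ≡ 133^(228-16) = 133^212 ≡ 130 (mod 229).
Giant steps γ_i = 84·130^i mod 229: γ_0=84, γ_1=157 (in table at j=11).
x = i·n + j = 1·16 + 11 = 27.
Check: 133^27 ≡ 84 (mod 229).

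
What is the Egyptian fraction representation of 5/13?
1/3 + 1/20 + 1/780

Greedy algorithm:
5/13: ceiling(13/5) = 3, use 1/3
2/39: ceiling(39/2) = 20, use 1/20
1/780: ceiling(780/1) = 780, use 1/780
Result: 5/13 = 1/3 + 1/20 + 1/780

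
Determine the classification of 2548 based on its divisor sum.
abundant

Proper divisors of 2548: sum = 1 + 2 + 4 + 7 + 13 + 14 + 26 + 28 + ... + 196 + 364 + 637 + 1274 (17 divisors) = 3038
Since 3038 > 2548, 2548 is abundant.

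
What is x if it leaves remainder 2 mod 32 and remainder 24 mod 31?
706

Using Chinese Remainder Theorem:
M = 32 × 31 = 992
M1 = 31, M2 = 32
y1 = 31^(-1) mod 32 = 31
y2 = 32^(-1) mod 31 = 1
x = (2×31×31 + 24×32×1) mod 992 = 706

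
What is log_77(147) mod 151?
115

Baby-step giant-step with step n = ⌈√151⌉ = 13.
Baby steps 77^j mod 151 (j:value) for j=0..12: 0:1, 1:77, 2:40, 3:60, 4:90, 5:135, 6:127, 7:115, 8:97, 9:70, 10:105, 11:82, 12:123.
Giant-step multiplier: 77^(-13) ≡ 77^(150-13) = 77^137 ≡ 133 (mod 151).
Giant steps γ_i = 147·133^i mod 151: γ_0=147, γ_1=72, γ_2=63, γ_3=74, γ_4=27, γ_5=118, γ_6=141, γ_7=29, γ_8=82 (in table at j=11).
x = i·n + j = 8·13 + 11 = 115.
Check: 77^115 ≡ 147 (mod 151).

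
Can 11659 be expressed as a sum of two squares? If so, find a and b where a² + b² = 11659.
Not possible

Factorization: 11659 = 89 × 131
By Fermat: n is sum of two squares iff every prime p ≡ 3 (mod 4) appears to even power.
Prime(s) ≡ 3 (mod 4) with odd exponent: [(131, 1)]
Therefore 11659 cannot be expressed as a² + b².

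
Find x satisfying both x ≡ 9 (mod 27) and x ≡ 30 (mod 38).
144

Using Chinese Remainder Theorem:
M = 27 × 38 = 1026
M1 = 38, M2 = 27
y1 = 38^(-1) mod 27 = 5
y2 = 27^(-1) mod 38 = 31
x = (9×38×5 + 30×27×31) mod 1026 = 144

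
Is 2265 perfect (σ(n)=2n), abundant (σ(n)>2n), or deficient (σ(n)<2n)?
deficient

Proper divisors of 2265: sum = 1 + 3 + 5 + 15 + 151 + 453 + 755 = 1383
Since 1383 < 2265, 2265 is deficient.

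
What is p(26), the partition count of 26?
2436

p(n) counts ways to write n as a sum of positive integers (order ignored).
Euler's pentagonal recurrence: p(k) = p(k-1) + p(k-2) - p(k-5) - p(k-7) + p(k-12) + p(k-15) - ... (offsets j(3j∓1)/2, signs ++--, p(0)=1, p(<0)=0).
DP table for k = 0..25: p(0)=1, p(1)=1, p(2)=2, p(3)=3, p(4)=5, p(5)=7, p(6)=11, p(7)=15, p(8)=22, p(9)=30, p(10)=42, p(11)=56, p(12)=77, p(13)=101, p(14)=135, p(15)=176, p(16)=231, p(17)=297, p(18)=385, p(19)=490, p(20)=627, p(21)=792, p(22)=1002, p(23)=1255, p(24)=1575, p(25)=1958.
Final step: p(26) = p(25) + p(24) - p(21) - p(19) + p(14) + p(11) - p(4) - p(0)
= 1958 + 1575 - 792 - 490 + 135 + 56 - 5 - 1
= 2436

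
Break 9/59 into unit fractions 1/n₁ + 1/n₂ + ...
1/7 + 1/104 + 1/14318 + 1/307493368

Greedy algorithm:
9/59: ceiling(59/9) = 7, use 1/7
4/413: ceiling(413/4) = 104, use 1/104
3/42952: ceiling(42952/3) = 14318, use 1/14318
1/307493368: ceiling(307493368/1) = 307493368, use 1/307493368
Result: 9/59 = 1/7 + 1/104 + 1/14318 + 1/307493368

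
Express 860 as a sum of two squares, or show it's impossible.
Not possible

Factorization: 860 = 2^2 × 5 × 43
By Fermat: n is sum of two squares iff every prime p ≡ 3 (mod 4) appears to even power.
Prime(s) ≡ 3 (mod 4) with odd exponent: [(43, 1)]
Therefore 860 cannot be expressed as a² + b².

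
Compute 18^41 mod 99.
18

Repeated squaring. Binary of 41 = 101001.
18^1 ≡ 18 (mod 99); 18^2 ≡ 27 (mod 99); 18^4 ≡ 36 (mod 99); 18^8 ≡ 9 (mod 99); 18^16 ≡ 81 (mod 99); 18^32 ≡ 27 (mod 99)
18^41 = 18^1 × 18^8 × 18^32 ≡ 18 (mod 99)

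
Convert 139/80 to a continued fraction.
[1; 1, 2, 1, 4, 4]

Euclidean algorithm steps:
139 = 1 × 80 + 59
80 = 1 × 59 + 21
59 = 2 × 21 + 17
21 = 1 × 17 + 4
17 = 4 × 4 + 1
4 = 4 × 1 + 0
Continued fraction: [1; 1, 2, 1, 4, 4]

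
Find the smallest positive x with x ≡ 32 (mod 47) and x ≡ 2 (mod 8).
314

Using Chinese Remainder Theorem:
M = 47 × 8 = 376
M1 = 8, M2 = 47
y1 = 8^(-1) mod 47 = 6
y2 = 47^(-1) mod 8 = 7
x = (32×8×6 + 2×47×7) mod 376 = 314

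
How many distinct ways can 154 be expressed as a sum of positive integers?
60356673280

p(n) counts ways to write n as a sum of positive integers (order ignored).
Euler's pentagonal recurrence: p(k) = p(k-1) + p(k-2) - p(k-5) - p(k-7) + p(k-12) + p(k-15) - ... (offsets j(3j∓1)/2, signs ++--, p(0)=1, p(<0)=0).
DP table for k = 0..153: p(0)=1, p(1)=1, p(2)=2, p(3)=3, p(4)=5, p(5)=7, p(6)=11, p(7)=15, p(8)=22, p(9)=30, p(10)=42, p(11)=56, p(12)=77, p(13)=101, p(14)=135, p(15)=176, p(16)=231, p(17)=297, p(18)=385, p(19)=490, p(20)=627, p(21)=792, p(22)=1002, p(23)=1255, p(24)=1575, p(25)=1958, p(26)=2436, p(27)=3010, p(28)=3718, p(29)=4565, p(30)=5604, p(31)=6842, p(32)=8349, p(33)=10143, p(34)=12310, p(35)=14883, p(36)=17977, p(37)=21637, p(38)=26015, p(39)=31185, p(40)=37338, p(41)=44583, p(42)=53174, p(43)=63261, p(44)=75175, p(45)=89134, p(46)=105558, p(47)=124754, p(48)=147273, p(49)=173525, p(50)=204226, p(51)=239943, p(52)=281589, p(53)=329931, p(54)=386155, p(55)=451276, p(56)=526823, p(57)=614154, p(58)=715220, p(59)=831820, p(60)=966467, p(61)=1121505, p(62)=1300156, p(63)=1505499, p(64)=1741630, p(65)=2012558, p(66)=2323520, p(67)=2679689, p(68)=3087735, p(69)=3554345, p(70)=4087968, p(71)=4697205, p(72)=5392783, p(73)=6185689, p(74)=7089500, p(75)=8118264, p(76)=9289091, p(77)=10619863, p(78)=12132164, p(79)=13848650, p(80)=15796476, p(81)=18004327, p(82)=20506255, p(83)=23338469, p(84)=26543660, p(85)=30167357, p(86)=34262962, p(87)=38887673, p(88)=44108109, p(89)=49995925, p(90)=56634173, p(91)=64112359, p(92)=72533807, p(93)=82010177, p(94)=92669720, p(95)=104651419, p(96)=118114304, p(97)=133230930, p(98)=150198136, p(99)=169229875, p(100)=190569292, p(101)=214481126, p(102)=241265379, p(103)=271248950, p(104)=304801365, p(105)=342325709, p(106)=384276336, p(107)=431149389, p(108)=483502844, p(109)=541946240, p(110)=607163746, p(111)=679903203, p(112)=761002156, p(113)=851376628, p(114)=952050665, p(115)=1064144451, p(116)=1188908248, p(117)=1327710076, p(118)=1482074143, p(119)=1653668665, p(120)=1844349560, p(121)=2056148051, p(122)=2291320912, p(123)=2552338241, p(124)=2841940500, p(125)=3163127352, p(126)=3519222692, p(127)=3913864295, p(128)=4351078600, p(129)=4835271870, p(130)=5371315400, p(131)=5964539504, p(132)=6620830889, p(133)=7346629512, p(134)=8149040695, p(135)=9035836076, p(136)=10015581680, p(137)=11097645016, p(138)=12292341831, p(139)=13610949895, p(140)=15065878135, p(141)=16670689208, p(142)=18440293320, p(143)=20390982757, p(144)=22540654445, p(145)=24908858009, p(146)=27517052599, p(147)=30388671978, p(148)=33549419497, p(149)=37027355200, p(150)=40853235313, p(151)=45060624582, p(152)=49686288421, p(153)=54770336324.
Final step: p(154) = p(153) + p(152) - p(149) - p(147) + p(142) + p(139) - p(132) - p(128) + p(119) + p(114) - p(103) - p(97) + p(84) + p(77) - p(62) - p(54) + p(37) + p(28) - p(9)
= 54770336324 + 49686288421 - 37027355200 - 30388671978 + 18440293320 + 13610949895 - 6620830889 - 4351078600 + 1653668665 + 952050665 - 271248950 - 133230930 + 26543660 + 10619863 - 1300156 - 386155 + 21637 + 3718 - 30
= 60356673280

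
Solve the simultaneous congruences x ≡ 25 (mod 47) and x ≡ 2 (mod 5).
72

Using Chinese Remainder Theorem:
M = 47 × 5 = 235
M1 = 5, M2 = 47
y1 = 5^(-1) mod 47 = 19
y2 = 47^(-1) mod 5 = 3
x = (25×5×19 + 2×47×3) mod 235 = 72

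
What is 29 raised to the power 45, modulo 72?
53

Repeated squaring. Binary of 45 = 101101.
29^1 ≡ 29 (mod 72); 29^2 ≡ 49 (mod 72); 29^4 ≡ 25 (mod 72); 29^8 ≡ 49 (mod 72); 29^16 ≡ 25 (mod 72); 29^32 ≡ 49 (mod 72)
29^45 = 29^1 × 29^4 × 29^8 × 29^32 ≡ 53 (mod 72)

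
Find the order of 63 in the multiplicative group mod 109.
3

109 is prime, so ord(63) divides φ(109) = 108.
Divisors of 108: 1, 2, 3, 4, 6, 9, 12, 18, 27, 36, 54, 108.
Repeated squaring: 63^1 ≡ 63, 63^2 ≡ 45, 63^4 ≡ 63, 63^8 ≡ 45, 63^16 ≡ 63, 63^32 ≡ 45, 63^64 ≡ 63 (mod 109).
Test 63^d mod 109 for each divisor d in increasing order:
63^1 ≡ 63
63^2 ≡ 45
63^3 = 63^2·63^1 ≡ 1  ← first divisor giving 1
The order is 3.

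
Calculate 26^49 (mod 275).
201

Repeated squaring. Binary of 49 = 110001.
26^1 ≡ 26 (mod 275); 26^2 ≡ 126 (mod 275); 26^4 ≡ 201 (mod 275); 26^8 ≡ 251 (mod 275); 26^16 ≡ 26 (mod 275); 26^32 ≡ 126 (mod 275)
26^49 = 26^1 × 26^16 × 26^32 ≡ 201 (mod 275)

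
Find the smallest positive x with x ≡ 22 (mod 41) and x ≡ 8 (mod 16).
104

Using Chinese Remainder Theorem:
M = 41 × 16 = 656
M1 = 16, M2 = 41
y1 = 16^(-1) mod 41 = 18
y2 = 41^(-1) mod 16 = 9
x = (22×16×18 + 8×41×9) mod 656 = 104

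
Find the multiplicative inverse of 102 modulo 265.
13

gcd(102, 265) = 1, so the inverse exists.
Extended Euclidean algorithm on (265, 102):
265 = 2 × 102 + 61  ⟹  61 = (1)·265 + (-2)·102
102 = 1 × 61 + 41  ⟹  41 = (-1)·265 + (3)·102
61 = 1 × 41 + 20  ⟹  20 = (2)·265 + (-5)·102
41 = 2 × 20 + 1  ⟹  1 = (-5)·265 + (13)·102
So (13)·102 ≡ 1 (mod 265), i.e. 102^(-1) ≡ 13 (mod 265).
Check: 102 × 13 = 1326 ≡ 1 (mod 265)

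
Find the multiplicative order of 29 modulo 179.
89

179 is prime, so ord(29) divides φ(179) = 178.
Divisors of 178: 1, 2, 89, 178.
Repeated squaring: 29^1 ≡ 29, 29^2 ≡ 125, 29^4 ≡ 52, 29^8 ≡ 19, 29^16 ≡ 3, 29^32 ≡ 9, 29^64 ≡ 81, 29^128 ≡ 117 (mod 179).
Test 29^d mod 179 for each divisor d in increasing order:
29^1 ≡ 29
29^2 ≡ 125
29^89 = 29^64·29^16·29^8·29^1 ≡ 1  ← first divisor giving 1
The order is 89.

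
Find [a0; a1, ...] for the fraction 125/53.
[2; 2, 1, 3, 1, 3]

Euclidean algorithm steps:
125 = 2 × 53 + 19
53 = 2 × 19 + 15
19 = 1 × 15 + 4
15 = 3 × 4 + 3
4 = 1 × 3 + 1
3 = 3 × 1 + 0
Continued fraction: [2; 2, 1, 3, 1, 3]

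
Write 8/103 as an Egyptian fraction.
1/13 + 1/1339

Greedy algorithm:
8/103: ceiling(103/8) = 13, use 1/13
1/1339: ceiling(1339/1) = 1339, use 1/1339
Result: 8/103 = 1/13 + 1/1339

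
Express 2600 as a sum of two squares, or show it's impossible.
10² + 50² (a=10, b=50)

Factorization: 2600 = 2^3 × 5^2 × 13
By Fermat: n is sum of two squares iff every prime p ≡ 3 (mod 4) appears to even power.
All primes ≡ 3 (mod 4) appear to even power.
Search a = 0, 1, 2, … for 2600 - a² a perfect square: first hit at a = 10: 2600 - 100 = 2500 = 50².
2600 = 10² + 50² = 100 + 2500 ✓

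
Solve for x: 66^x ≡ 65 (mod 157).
153

Baby-step giant-step with step n = ⌈√157⌉ = 13.
Baby steps 66^j mod 157 (j:value) for j=0..12: 0:1, 1:66, 2:117, 3:29, 4:30, 5:96, 6:56, 7:85, 8:115, 9:54, 10:110, 11:38, 12:153.
Giant-step multiplier: 66^(-13) ≡ 66^(156-13) = 66^143 ≡ 22 (mod 157).
Giant steps γ_i = 65·22^i mod 157: γ_0=65, γ_1=17, γ_2=60, γ_3=64, γ_4=152, γ_5=47, γ_6=92, γ_7=140, γ_8=97, γ_9=93, γ_10=5, γ_11=110 (in table at j=10).
x = i·n + j = 11·13 + 10 = 153.
Check: 66^153 ≡ 65 (mod 157).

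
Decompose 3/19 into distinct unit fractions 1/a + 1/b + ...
1/7 + 1/67 + 1/8911

Greedy algorithm:
3/19: ceiling(19/3) = 7, use 1/7
2/133: ceiling(133/2) = 67, use 1/67
1/8911: ceiling(8911/1) = 8911, use 1/8911
Result: 3/19 = 1/7 + 1/67 + 1/8911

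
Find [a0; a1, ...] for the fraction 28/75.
[0; 2, 1, 2, 9]

Euclidean algorithm steps:
28 = 0 × 75 + 28
75 = 2 × 28 + 19
28 = 1 × 19 + 9
19 = 2 × 9 + 1
9 = 9 × 1 + 0
Continued fraction: [0; 2, 1, 2, 9]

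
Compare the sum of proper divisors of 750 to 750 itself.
abundant

Proper divisors of 750: sum = 1 + 2 + 3 + 5 + 6 + 10 + 15 + 25 + 30 + 50 + 75 + 125 + 150 + 250 + 375 = 1122
Since 1122 > 750, 750 is abundant.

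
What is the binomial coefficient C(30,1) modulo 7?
2

Using Lucas' theorem:
Write n=30 and k=1 in base 7:
n in base 7: [4, 2]
k in base 7: [0, 1]
C(30,1) mod 7 = ∏ C(n_i, k_i) mod 7
Digit binomials (mod 7): C(4,0) = 1; C(2,1) = 2
Product: 1 × 2 = 2 ≡ 2 (mod 7)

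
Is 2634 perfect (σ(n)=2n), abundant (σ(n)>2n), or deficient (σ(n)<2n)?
abundant

Proper divisors of 2634: sum = 1 + 2 + 3 + 6 + 439 + 878 + 1317 = 2646
Since 2646 > 2634, 2634 is abundant.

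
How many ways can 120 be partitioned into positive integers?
1844349560

p(n) counts ways to write n as a sum of positive integers (order ignored).
Euler's pentagonal recurrence: p(k) = p(k-1) + p(k-2) - p(k-5) - p(k-7) + p(k-12) + p(k-15) - ... (offsets j(3j∓1)/2, signs ++--, p(0)=1, p(<0)=0).
DP table for k = 0..119: p(0)=1, p(1)=1, p(2)=2, p(3)=3, p(4)=5, p(5)=7, p(6)=11, p(7)=15, p(8)=22, p(9)=30, p(10)=42, p(11)=56, p(12)=77, p(13)=101, p(14)=135, p(15)=176, p(16)=231, p(17)=297, p(18)=385, p(19)=490, p(20)=627, p(21)=792, p(22)=1002, p(23)=1255, p(24)=1575, p(25)=1958, p(26)=2436, p(27)=3010, p(28)=3718, p(29)=4565, p(30)=5604, p(31)=6842, p(32)=8349, p(33)=10143, p(34)=12310, p(35)=14883, p(36)=17977, p(37)=21637, p(38)=26015, p(39)=31185, p(40)=37338, p(41)=44583, p(42)=53174, p(43)=63261, p(44)=75175, p(45)=89134, p(46)=105558, p(47)=124754, p(48)=147273, p(49)=173525, p(50)=204226, p(51)=239943, p(52)=281589, p(53)=329931, p(54)=386155, p(55)=451276, p(56)=526823, p(57)=614154, p(58)=715220, p(59)=831820, p(60)=966467, p(61)=1121505, p(62)=1300156, p(63)=1505499, p(64)=1741630, p(65)=2012558, p(66)=2323520, p(67)=2679689, p(68)=3087735, p(69)=3554345, p(70)=4087968, p(71)=4697205, p(72)=5392783, p(73)=6185689, p(74)=7089500, p(75)=8118264, p(76)=9289091, p(77)=10619863, p(78)=12132164, p(79)=13848650, p(80)=15796476, p(81)=18004327, p(82)=20506255, p(83)=23338469, p(84)=26543660, p(85)=30167357, p(86)=34262962, p(87)=38887673, p(88)=44108109, p(89)=49995925, p(90)=56634173, p(91)=64112359, p(92)=72533807, p(93)=82010177, p(94)=92669720, p(95)=104651419, p(96)=118114304, p(97)=133230930, p(98)=150198136, p(99)=169229875, p(100)=190569292, p(101)=214481126, p(102)=241265379, p(103)=271248950, p(104)=304801365, p(105)=342325709, p(106)=384276336, p(107)=431149389, p(108)=483502844, p(109)=541946240, p(110)=607163746, p(111)=679903203, p(112)=761002156, p(113)=851376628, p(114)=952050665, p(115)=1064144451, p(116)=1188908248, p(117)=1327710076, p(118)=1482074143, p(119)=1653668665.
Final step: p(120) = p(119) + p(118) - p(115) - p(113) + p(108) + p(105) - p(98) - p(94) + p(85) + p(80) - p(69) - p(63) + p(50) + p(43) - p(28) - p(20) + p(3)
= 1653668665 + 1482074143 - 1064144451 - 851376628 + 483502844 + 342325709 - 150198136 - 92669720 + 30167357 + 15796476 - 3554345 - 1505499 + 204226 + 63261 - 3718 - 627 + 3
= 1844349560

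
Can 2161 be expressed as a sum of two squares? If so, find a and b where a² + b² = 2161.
15² + 44² (a=15, b=44)

Factorization: 2161 = 2161
By Fermat: n is sum of two squares iff every prime p ≡ 3 (mod 4) appears to even power.
All primes ≡ 3 (mod 4) appear to even power.
Search a = 0, 1, 2, … for 2161 - a² a perfect square: first hit at a = 15: 2161 - 225 = 1936 = 44².
2161 = 15² + 44² = 225 + 1936 ✓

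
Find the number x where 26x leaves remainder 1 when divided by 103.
4

gcd(26, 103) = 1, so the inverse exists.
Extended Euclidean algorithm on (103, 26):
103 = 3 × 26 + 25  ⟹  25 = (1)·103 + (-3)·26
26 = 1 × 25 + 1  ⟹  1 = (-1)·103 + (4)·26
So (4)·26 ≡ 1 (mod 103), i.e. 26^(-1) ≡ 4 (mod 103).
Check: 26 × 4 = 104 ≡ 1 (mod 103)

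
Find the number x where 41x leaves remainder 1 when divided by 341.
183

gcd(41, 341) = 1, so the inverse exists.
Extended Euclidean algorithm on (341, 41):
341 = 8 × 41 + 13  ⟹  13 = (1)·341 + (-8)·41
41 = 3 × 13 + 2  ⟹  2 = (-3)·341 + (25)·41
13 = 6 × 2 + 1  ⟹  1 = (19)·341 + (-158)·41
So (-158)·41 ≡ 1 (mod 341), i.e. 41^(-1) ≡ -158 ≡ 183 (mod 341).
Check: 41 × 183 = 7503 ≡ 1 (mod 341)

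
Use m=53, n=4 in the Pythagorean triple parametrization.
(2793, 424, 2825)

Euclid's formula: a = m² - n², b = 2mn, c = m² + n²
m = 53, n = 4
a = 53² - 4² = 2809 - 16 = 2793
b = 2 × 53 × 4 = 424
c = 53² + 4² = 2809 + 16 = 2825
Verification: 2793² + 424² = 7800849 + 179776 = 7980625 = 2825² ✓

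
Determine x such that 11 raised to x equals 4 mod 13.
2

Baby-step giant-step with step n = ⌈√13⌉ = 4.
Baby steps 11^j mod 13 (j:value) for j=0..3: 0:1, 1:11, 2:4, 3:5.
h = 4 is already in the table at j=2, so x = 2.
Check: 11^2 ≡ 4 (mod 13).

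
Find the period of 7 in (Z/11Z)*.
10

11 is prime, so ord(7) divides φ(11) = 10.
Divisors of 10: 1, 2, 5, 10.
Repeated squaring: 7^1 ≡ 7, 7^2 ≡ 5, 7^4 ≡ 3, 7^8 ≡ 9 (mod 11).
Test 7^d mod 11 for each divisor d in increasing order:
7^1 ≡ 7
7^2 ≡ 5
7^5 = 7^4·7^1 ≡ 10
7^10 = 7^8·7^2 ≡ 1  ← first divisor giving 1
The order is 10.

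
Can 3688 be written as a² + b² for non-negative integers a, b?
18² + 58² (a=18, b=58)

Factorization: 3688 = 2^3 × 461
By Fermat: n is sum of two squares iff every prime p ≡ 3 (mod 4) appears to even power.
All primes ≡ 3 (mod 4) appear to even power.
Search a = 0, 1, 2, … for 3688 - a² a perfect square: first hit at a = 18: 3688 - 324 = 3364 = 58².
3688 = 18² + 58² = 324 + 3364 ✓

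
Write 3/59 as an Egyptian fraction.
1/20 + 1/1180

Greedy algorithm:
3/59: ceiling(59/3) = 20, use 1/20
1/1180: ceiling(1180/1) = 1180, use 1/1180
Result: 3/59 = 1/20 + 1/1180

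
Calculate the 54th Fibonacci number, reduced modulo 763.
218

Matrix identity: Q^n = [[F_(n+1), F_n], [F_n, F_(n-1)]] with Q = [[1,1],[1,0]].
n = 54 = 110110₂. Square-and-multiply, entries mod 763:
Q^1 = [[1,1],[1,0]]
Q^3 = (Q^1)²·Q = [[3,2],[2,1]]
Q^6 = (Q^3)² = [[13,8],[8,5]]
Q^13 = (Q^6)²·Q = [[377,233],[233,144]]
Q^27 = (Q^13)²·Q = [[403,327],[327,76]]
Q^54 = (Q^27)² = [[762,218],[218,544]]
F_54 mod 763 = Q^54[0][1] = 218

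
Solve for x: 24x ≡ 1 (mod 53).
42

gcd(24, 53) = 1, so the inverse exists.
Extended Euclidean algorithm on (53, 24):
53 = 2 × 24 + 5  ⟹  5 = (1)·53 + (-2)·24
24 = 4 × 5 + 4  ⟹  4 = (-4)·53 + (9)·24
5 = 1 × 4 + 1  ⟹  1 = (5)·53 + (-11)·24
So (-11)·24 ≡ 1 (mod 53), i.e. 24^(-1) ≡ -11 ≡ 42 (mod 53).
Check: 24 × 42 = 1008 ≡ 1 (mod 53)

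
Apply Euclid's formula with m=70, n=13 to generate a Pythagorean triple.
(4731, 1820, 5069)

Euclid's formula: a = m² - n², b = 2mn, c = m² + n²
m = 70, n = 13
a = 70² - 13² = 4900 - 169 = 4731
b = 2 × 70 × 13 = 1820
c = 70² + 13² = 4900 + 169 = 5069
Verification: 4731² + 1820² = 22382361 + 3312400 = 25694761 = 5069² ✓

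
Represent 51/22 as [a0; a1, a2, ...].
[2; 3, 7]

Euclidean algorithm steps:
51 = 2 × 22 + 7
22 = 3 × 7 + 1
7 = 7 × 1 + 0
Continued fraction: [2; 3, 7]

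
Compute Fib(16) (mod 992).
987

Matrix identity: Q^n = [[F_(n+1), F_n], [F_n, F_(n-1)]] with Q = [[1,1],[1,0]].
n = 16 = 10000₂. Square-and-multiply, entries mod 992:
Q^1 = [[1,1],[1,0]]
Q^2 = (Q^1)² = [[2,1],[1,1]]
Q^4 = (Q^2)² = [[5,3],[3,2]]
Q^8 = (Q^4)² = [[34,21],[21,13]]
Q^16 = (Q^8)² = [[605,987],[987,610]]
F_16 mod 992 = Q^16[0][1] = 987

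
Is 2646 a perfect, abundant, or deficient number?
abundant

Proper divisors of 2646: sum = 1 + 2 + 3 + 6 + 7 + 9 + 14 + 18 + ... + 378 + 441 + 882 + 1323 (23 divisors) = 4194
Since 4194 > 2646, 2646 is abundant.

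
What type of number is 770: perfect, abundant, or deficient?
abundant

Proper divisors of 770: sum = 1 + 2 + 5 + 7 + 10 + 11 + 14 + 22 + 35 + 55 + 70 + 77 + 110 + 154 + 385 = 958
Since 958 > 770, 770 is abundant.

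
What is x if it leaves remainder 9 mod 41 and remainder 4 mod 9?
337

Using Chinese Remainder Theorem:
M = 41 × 9 = 369
M1 = 9, M2 = 41
y1 = 9^(-1) mod 41 = 32
y2 = 41^(-1) mod 9 = 2
x = (9×9×32 + 4×41×2) mod 369 = 337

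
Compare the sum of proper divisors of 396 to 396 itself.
abundant

Proper divisors of 396: sum = 1 + 2 + 3 + 4 + 6 + 9 + 11 + 12 + ... + 66 + 99 + 132 + 198 (17 divisors) = 696
Since 696 > 396, 396 is abundant.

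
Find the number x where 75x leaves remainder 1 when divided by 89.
19

gcd(75, 89) = 1, so the inverse exists.
Extended Euclidean algorithm on (89, 75):
89 = 1 × 75 + 14  ⟹  14 = (1)·89 + (-1)·75
75 = 5 × 14 + 5  ⟹  5 = (-5)·89 + (6)·75
14 = 2 × 5 + 4  ⟹  4 = (11)·89 + (-13)·75
5 = 1 × 4 + 1  ⟹  1 = (-16)·89 + (19)·75
So (19)·75 ≡ 1 (mod 89), i.e. 75^(-1) ≡ 19 (mod 89).
Check: 75 × 19 = 1425 ≡ 1 (mod 89)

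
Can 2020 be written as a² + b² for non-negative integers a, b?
16² + 42² (a=16, b=42)

Factorization: 2020 = 2^2 × 5 × 101
By Fermat: n is sum of two squares iff every prime p ≡ 3 (mod 4) appears to even power.
All primes ≡ 3 (mod 4) appear to even power.
Search a = 0, 1, 2, … for 2020 - a² a perfect square: first hit at a = 16: 2020 - 256 = 1764 = 42².
2020 = 16² + 42² = 256 + 1764 ✓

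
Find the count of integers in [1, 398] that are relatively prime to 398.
198

398 = 2 × 199
φ(n) = n × ∏(1 - 1/p) for each prime p dividing n
φ(398) = 398 × (1 - 1/2) × (1 - 1/199) = 198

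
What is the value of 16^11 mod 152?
104

Repeated squaring. Binary of 11 = 1011.
16^1 ≡ 16 (mod 152); 16^2 ≡ 104 (mod 152); 16^4 ≡ 24 (mod 152); 16^8 ≡ 120 (mod 152)
16^11 = 16^1 × 16^2 × 16^8 ≡ 104 (mod 152)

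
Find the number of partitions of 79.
13848650

p(n) counts ways to write n as a sum of positive integers (order ignored).
Euler's pentagonal recurrence: p(k) = p(k-1) + p(k-2) - p(k-5) - p(k-7) + p(k-12) + p(k-15) - ... (offsets j(3j∓1)/2, signs ++--, p(0)=1, p(<0)=0).
DP table for k = 0..78: p(0)=1, p(1)=1, p(2)=2, p(3)=3, p(4)=5, p(5)=7, p(6)=11, p(7)=15, p(8)=22, p(9)=30, p(10)=42, p(11)=56, p(12)=77, p(13)=101, p(14)=135, p(15)=176, p(16)=231, p(17)=297, p(18)=385, p(19)=490, p(20)=627, p(21)=792, p(22)=1002, p(23)=1255, p(24)=1575, p(25)=1958, p(26)=2436, p(27)=3010, p(28)=3718, p(29)=4565, p(30)=5604, p(31)=6842, p(32)=8349, p(33)=10143, p(34)=12310, p(35)=14883, p(36)=17977, p(37)=21637, p(38)=26015, p(39)=31185, p(40)=37338, p(41)=44583, p(42)=53174, p(43)=63261, p(44)=75175, p(45)=89134, p(46)=105558, p(47)=124754, p(48)=147273, p(49)=173525, p(50)=204226, p(51)=239943, p(52)=281589, p(53)=329931, p(54)=386155, p(55)=451276, p(56)=526823, p(57)=614154, p(58)=715220, p(59)=831820, p(60)=966467, p(61)=1121505, p(62)=1300156, p(63)=1505499, p(64)=1741630, p(65)=2012558, p(66)=2323520, p(67)=2679689, p(68)=3087735, p(69)=3554345, p(70)=4087968, p(71)=4697205, p(72)=5392783, p(73)=6185689, p(74)=7089500, p(75)=8118264, p(76)=9289091, p(77)=10619863, p(78)=12132164.
Final step: p(79) = p(78) + p(77) - p(74) - p(72) + p(67) + p(64) - p(57) - p(53) + p(44) + p(39) - p(28) - p(22) + p(9) + p(2)
= 12132164 + 10619863 - 7089500 - 5392783 + 2679689 + 1741630 - 614154 - 329931 + 75175 + 31185 - 3718 - 1002 + 30 + 2
= 13848650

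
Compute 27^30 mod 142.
103

Repeated squaring. Binary of 30 = 11110.
27^1 ≡ 27 (mod 142); 27^2 ≡ 19 (mod 142); 27^4 ≡ 77 (mod 142); 27^8 ≡ 107 (mod 142); 27^16 ≡ 89 (mod 142)
27^30 = 27^2 × 27^4 × 27^8 × 27^16 ≡ 103 (mod 142)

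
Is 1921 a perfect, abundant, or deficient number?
deficient

Proper divisors of 1921: sum = 1 + 17 + 113 = 131
Since 131 < 1921, 1921 is deficient.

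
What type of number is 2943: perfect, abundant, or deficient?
deficient

Proper divisors of 2943: sum = 1 + 3 + 9 + 27 + 109 + 327 + 981 = 1457
Since 1457 < 2943, 2943 is deficient.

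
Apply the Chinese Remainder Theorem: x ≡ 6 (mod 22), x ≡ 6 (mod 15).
6

Using Chinese Remainder Theorem:
M = 22 × 15 = 330
M1 = 15, M2 = 22
y1 = 15^(-1) mod 22 = 3
y2 = 22^(-1) mod 15 = 13
x = (6×15×3 + 6×22×13) mod 330 = 6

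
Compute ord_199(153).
198

199 is prime, so ord(153) divides φ(199) = 198.
Divisors of 198: 1, 2, 3, 6, 9, 11, 18, 22, 33, 66, 99, 198.
Repeated squaring: 153^1 ≡ 153, 153^2 ≡ 126, 153^4 ≡ 155, 153^8 ≡ 145, 153^16 ≡ 130, 153^32 ≡ 184, 153^64 ≡ 26, 153^128 ≡ 79 (mod 199).
Test 153^d mod 199 for each divisor d in increasing order:
153^1 ≡ 153
153^2 ≡ 126
153^3 = 153^2·153^1 ≡ 174
153^6 = 153^4·153^2 ≡ 28
153^9 = 153^8·153^1 ≡ 96
153^11 = 153^8·153^2·153^1 ≡ 156
153^18 = 153^16·153^2 ≡ 62
153^22 = 153^16·153^4·153^2 ≡ 58
153^33 = 153^32·153^1 ≡ 93
153^66 = 153^64·153^2 ≡ 92
153^99 = 153^64·153^32·153^2·153^1 ≡ 198
153^198 = 153^128·153^64·153^4·153^2 ≡ 1  ← first divisor giving 1
The order is 198.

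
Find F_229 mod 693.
89

Matrix identity: Q^n = [[F_(n+1), F_n], [F_n, F_(n-1)]] with Q = [[1,1],[1,0]].
n = 229 = 11100101₂. Square-and-multiply, entries mod 693:
Q^1 = [[1,1],[1,0]]
Q^3 = (Q^1)²·Q = [[3,2],[2,1]]
Q^7 = (Q^3)²·Q = [[21,13],[13,8]]
Q^14 = (Q^7)² = [[610,377],[377,233]]
Q^28 = (Q^14)² = [[23,417],[417,299]]
Q^57 = (Q^28)²·Q = [[307,475],[475,525]]
Q^114 = (Q^57)² = [[401,190],[190,211]]
Q^229 = (Q^114)²·Q = [[638,89],[89,549]]
F_229 mod 693 = Q^229[0][1] = 89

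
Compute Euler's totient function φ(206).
102

206 = 2 × 103
φ(n) = n × ∏(1 - 1/p) for each prime p dividing n
φ(206) = 206 × (1 - 1/2) × (1 - 1/103) = 102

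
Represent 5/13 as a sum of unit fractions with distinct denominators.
1/3 + 1/20 + 1/780

Greedy algorithm:
5/13: ceiling(13/5) = 3, use 1/3
2/39: ceiling(39/2) = 20, use 1/20
1/780: ceiling(780/1) = 780, use 1/780
Result: 5/13 = 1/3 + 1/20 + 1/780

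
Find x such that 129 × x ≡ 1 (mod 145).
9

gcd(129, 145) = 1, so the inverse exists.
Extended Euclidean algorithm on (145, 129):
145 = 1 × 129 + 16  ⟹  16 = (1)·145 + (-1)·129
129 = 8 × 16 + 1  ⟹  1 = (-8)·145 + (9)·129
So (9)·129 ≡ 1 (mod 145), i.e. 129^(-1) ≡ 9 (mod 145).
Check: 129 × 9 = 1161 ≡ 1 (mod 145)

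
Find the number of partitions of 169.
250438925115

p(n) counts ways to write n as a sum of positive integers (order ignored).
Euler's pentagonal recurrence: p(k) = p(k-1) + p(k-2) - p(k-5) - p(k-7) + p(k-12) + p(k-15) - ... (offsets j(3j∓1)/2, signs ++--, p(0)=1, p(<0)=0).
DP table for k = 0..168: p(0)=1, p(1)=1, p(2)=2, p(3)=3, p(4)=5, p(5)=7, p(6)=11, p(7)=15, p(8)=22, p(9)=30, p(10)=42, p(11)=56, p(12)=77, p(13)=101, p(14)=135, p(15)=176, p(16)=231, p(17)=297, p(18)=385, p(19)=490, p(20)=627, p(21)=792, p(22)=1002, p(23)=1255, p(24)=1575, p(25)=1958, p(26)=2436, p(27)=3010, p(28)=3718, p(29)=4565, p(30)=5604, p(31)=6842, p(32)=8349, p(33)=10143, p(34)=12310, p(35)=14883, p(36)=17977, p(37)=21637, p(38)=26015, p(39)=31185, p(40)=37338, p(41)=44583, p(42)=53174, p(43)=63261, p(44)=75175, p(45)=89134, p(46)=105558, p(47)=124754, p(48)=147273, p(49)=173525, p(50)=204226, p(51)=239943, p(52)=281589, p(53)=329931, p(54)=386155, p(55)=451276, p(56)=526823, p(57)=614154, p(58)=715220, p(59)=831820, p(60)=966467, p(61)=1121505, p(62)=1300156, p(63)=1505499, p(64)=1741630, p(65)=2012558, p(66)=2323520, p(67)=2679689, p(68)=3087735, p(69)=3554345, p(70)=4087968, p(71)=4697205, p(72)=5392783, p(73)=6185689, p(74)=7089500, p(75)=8118264, p(76)=9289091, p(77)=10619863, p(78)=12132164, p(79)=13848650, p(80)=15796476, p(81)=18004327, p(82)=20506255, p(83)=23338469, p(84)=26543660, p(85)=30167357, p(86)=34262962, p(87)=38887673, p(88)=44108109, p(89)=49995925, p(90)=56634173, p(91)=64112359, p(92)=72533807, p(93)=82010177, p(94)=92669720, p(95)=104651419, p(96)=118114304, p(97)=133230930, p(98)=150198136, p(99)=169229875, p(100)=190569292, p(101)=214481126, p(102)=241265379, p(103)=271248950, p(104)=304801365, p(105)=342325709, p(106)=384276336, p(107)=431149389, p(108)=483502844, p(109)=541946240, p(110)=607163746, p(111)=679903203, p(112)=761002156, p(113)=851376628, p(114)=952050665, p(115)=1064144451, p(116)=1188908248, p(117)=1327710076, p(118)=1482074143, p(119)=1653668665, p(120)=1844349560, p(121)=2056148051, p(122)=2291320912, p(123)=2552338241, p(124)=2841940500, p(125)=3163127352, p(126)=3519222692, p(127)=3913864295, p(128)=4351078600, p(129)=4835271870, p(130)=5371315400, p(131)=5964539504, p(132)=6620830889, p(133)=7346629512, p(134)=8149040695, p(135)=9035836076, p(136)=10015581680, p(137)=11097645016, p(138)=12292341831, p(139)=13610949895, p(140)=15065878135, p(141)=16670689208, p(142)=18440293320, p(143)=20390982757, p(144)=22540654445, p(145)=24908858009, p(146)=27517052599, p(147)=30388671978, p(148)=33549419497, p(149)=37027355200, p(150)=40853235313, p(151)=45060624582, p(152)=49686288421, p(153)=54770336324, p(154)=60356673280, p(155)=66493182097, p(156)=73232243759, p(157)=80630964769, p(158)=88751778802, p(159)=97662728555, p(160)=107438159466, p(161)=118159068427, p(162)=129913904637, p(163)=142798995930, p(164)=156919475295, p(165)=172389800255, p(166)=189334822579, p(167)=207890420102, p(168)=228204732751.
Final step: p(169) = p(168) + p(167) - p(164) - p(162) + p(157) + p(154) - p(147) - p(143) + p(134) + p(129) - p(118) - p(112) + p(99) + p(92) - p(77) - p(69) + p(52) + p(43) - p(24) - p(14)
= 228204732751 + 207890420102 - 156919475295 - 129913904637 + 80630964769 + 60356673280 - 30388671978 - 20390982757 + 8149040695 + 4835271870 - 1482074143 - 761002156 + 169229875 + 72533807 - 10619863 - 3554345 + 281589 + 63261 - 1575 - 135
= 250438925115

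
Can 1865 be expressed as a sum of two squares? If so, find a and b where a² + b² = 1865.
4² + 43² (a=4, b=43)

Factorization: 1865 = 5 × 373
By Fermat: n is sum of two squares iff every prime p ≡ 3 (mod 4) appears to even power.
All primes ≡ 3 (mod 4) appear to even power.
Search a = 0, 1, 2, … for 1865 - a² a perfect square: first hit at a = 4: 1865 - 16 = 1849 = 43².
1865 = 4² + 43² = 16 + 1849 ✓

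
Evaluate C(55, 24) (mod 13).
0

Using Lucas' theorem:
Write n=55 and k=24 in base 13:
n in base 13: [4, 3]
k in base 13: [1, 11]
C(55,24) mod 13 = ∏ C(n_i, k_i) mod 13
Digit binomials (mod 13): C(4,1) = 4; C(3,11) = 0 (k_i > n_i)
Product: 4 × 0 = 0 ≡ 0 (mod 13)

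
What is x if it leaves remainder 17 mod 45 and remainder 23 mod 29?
197

Using Chinese Remainder Theorem:
M = 45 × 29 = 1305
M1 = 29, M2 = 45
y1 = 29^(-1) mod 45 = 14
y2 = 45^(-1) mod 29 = 20
x = (17×29×14 + 23×45×20) mod 1305 = 197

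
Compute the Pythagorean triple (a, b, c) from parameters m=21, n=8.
(377, 336, 505)

Euclid's formula: a = m² - n², b = 2mn, c = m² + n²
m = 21, n = 8
a = 21² - 8² = 441 - 64 = 377
b = 2 × 21 × 8 = 336
c = 21² + 8² = 441 + 64 = 505
Verification: 377² + 336² = 142129 + 112896 = 255025 = 505² ✓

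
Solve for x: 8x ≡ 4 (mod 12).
x ≡ 2 (mod 3)

gcd(8, 12) = 4, which divides 4, so solutions exist.
Divide through by 4: 2x ≡ 1 (mod 3).
Find 2^(-1) mod 3 by the extended Euclidean algorithm:
3 = 1 × 2 + 1  ⟹  1 = (1)·3 + (-1)·2
So (-1)·2 ≡ 1 (mod 3), i.e. 2^(-1) ≡ -1 ≡ 2 (mod 3).
x ≡ 2 × 1 = 2 ≡ 2 (mod 3).
Check: 8 × 2 = 16 ≡ 4 (mod 12).
x ≡ 2 (mod 3), giving 4 solutions mod 12.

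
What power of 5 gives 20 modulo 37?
23

Baby-step giant-step with step n = ⌈√37⌉ = 7.
Baby steps 5^j mod 37 (j:value) for j=0..6: 0:1, 1:5, 2:25, 3:14, 4:33, 5:17, 6:11.
Giant-step multiplier: 5^(-7) ≡ 5^(36-7) = 5^29 ≡ 35 (mod 37).
Giant steps γ_i = 20·35^i mod 37: γ_0=20, γ_1=34, γ_2=6, γ_3=25 (in table at j=2).
x = i·n + j = 3·7 + 2 = 23.
Check: 5^23 ≡ 20 (mod 37).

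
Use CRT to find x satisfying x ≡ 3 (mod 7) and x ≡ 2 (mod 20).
122

Using Chinese Remainder Theorem:
M = 7 × 20 = 140
M1 = 20, M2 = 7
y1 = 20^(-1) mod 7 = 6
y2 = 7^(-1) mod 20 = 3
x = (3×20×6 + 2×7×3) mod 140 = 122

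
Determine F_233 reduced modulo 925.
153

Matrix identity: Q^n = [[F_(n+1), F_n], [F_n, F_(n-1)]] with Q = [[1,1],[1,0]].
n = 233 = 11101001₂. Square-and-multiply, entries mod 925:
Q^1 = [[1,1],[1,0]]
Q^3 = (Q^1)²·Q = [[3,2],[2,1]]
Q^7 = (Q^3)²·Q = [[21,13],[13,8]]
Q^14 = (Q^7)² = [[610,377],[377,233]]
Q^29 = (Q^14)²·Q = [[465,854],[854,536]]
Q^58 = (Q^29)² = [[191,154],[154,37]]
Q^116 = (Q^58)² = [[72,887],[887,110]]
Q^233 = (Q^116)²·Q = [[637,153],[153,484]]
F_233 mod 925 = Q^233[0][1] = 153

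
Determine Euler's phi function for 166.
82

166 = 2 × 83
φ(n) = n × ∏(1 - 1/p) for each prime p dividing n
φ(166) = 166 × (1 - 1/2) × (1 - 1/83) = 82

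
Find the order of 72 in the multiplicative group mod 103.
17

103 is prime, so ord(72) divides φ(103) = 102.
Divisors of 102: 1, 2, 3, 6, 17, 34, 51, 102.
Repeated squaring: 72^1 ≡ 72, 72^2 ≡ 34, 72^4 ≡ 23, 72^8 ≡ 14, 72^16 ≡ 93, 72^32 ≡ 100, 72^64 ≡ 9 (mod 103).
Test 72^d mod 103 for each divisor d in increasing order:
72^1 ≡ 72
72^2 ≡ 34
72^3 = 72^2·72^1 ≡ 79
72^6 = 72^4·72^2 ≡ 61
72^17 = 72^16·72^1 ≡ 1  ← first divisor giving 1
The order is 17.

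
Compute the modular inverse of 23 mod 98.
81

gcd(23, 98) = 1, so the inverse exists.
Extended Euclidean algorithm on (98, 23):
98 = 4 × 23 + 6  ⟹  6 = (1)·98 + (-4)·23
23 = 3 × 6 + 5  ⟹  5 = (-3)·98 + (13)·23
6 = 1 × 5 + 1  ⟹  1 = (4)·98 + (-17)·23
So (-17)·23 ≡ 1 (mod 98), i.e. 23^(-1) ≡ -17 ≡ 81 (mod 98).
Check: 23 × 81 = 1863 ≡ 1 (mod 98)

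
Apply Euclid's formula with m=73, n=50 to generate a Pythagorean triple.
(2829, 7300, 7829)

Euclid's formula: a = m² - n², b = 2mn, c = m² + n²
m = 73, n = 50
a = 73² - 50² = 5329 - 2500 = 2829
b = 2 × 73 × 50 = 7300
c = 73² + 50² = 5329 + 2500 = 7829
Verification: 2829² + 7300² = 8003241 + 53290000 = 61293241 = 7829² ✓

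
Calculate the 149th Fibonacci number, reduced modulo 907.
53

Matrix identity: Q^n = [[F_(n+1), F_n], [F_n, F_(n-1)]] with Q = [[1,1],[1,0]].
n = 149 = 10010101₂. Square-and-multiply, entries mod 907:
Q^1 = [[1,1],[1,0]]
Q^2 = (Q^1)² = [[2,1],[1,1]]
Q^4 = (Q^2)² = [[5,3],[3,2]]
Q^9 = (Q^4)²·Q = [[55,34],[34,21]]
Q^18 = (Q^9)² = [[553,770],[770,690]]
Q^37 = (Q^18)²·Q = [[97,779],[779,225]]
Q^74 = (Q^37)² = [[397,506],[506,798]]
Q^149 = (Q^74)²·Q = [[661,53],[53,608]]
F_149 mod 907 = Q^149[0][1] = 53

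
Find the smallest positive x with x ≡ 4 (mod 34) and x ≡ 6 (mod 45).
276

Using Chinese Remainder Theorem:
M = 34 × 45 = 1530
M1 = 45, M2 = 34
y1 = 45^(-1) mod 34 = 31
y2 = 34^(-1) mod 45 = 4
x = (4×45×31 + 6×34×4) mod 1530 = 276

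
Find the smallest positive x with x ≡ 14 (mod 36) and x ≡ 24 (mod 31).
86

Using Chinese Remainder Theorem:
M = 36 × 31 = 1116
M1 = 31, M2 = 36
y1 = 31^(-1) mod 36 = 7
y2 = 36^(-1) mod 31 = 25
x = (14×31×7 + 24×36×25) mod 1116 = 86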